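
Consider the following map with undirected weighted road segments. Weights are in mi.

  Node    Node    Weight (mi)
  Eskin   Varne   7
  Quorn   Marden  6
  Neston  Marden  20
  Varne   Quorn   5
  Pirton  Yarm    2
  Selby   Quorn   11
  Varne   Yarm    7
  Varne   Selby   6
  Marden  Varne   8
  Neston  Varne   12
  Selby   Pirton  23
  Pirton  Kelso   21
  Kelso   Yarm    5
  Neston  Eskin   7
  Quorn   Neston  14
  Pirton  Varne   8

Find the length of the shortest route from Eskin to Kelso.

Candidate routes:
Eskin → Varne → Yarm → Kelso: 7+7+5 = 19
Eskin → Varne → Pirton → Yarm → Kelso: 7+8+2+5 = 22
The minimum is 19 mi via Eskin → Varne → Yarm → Kelso.

19 mi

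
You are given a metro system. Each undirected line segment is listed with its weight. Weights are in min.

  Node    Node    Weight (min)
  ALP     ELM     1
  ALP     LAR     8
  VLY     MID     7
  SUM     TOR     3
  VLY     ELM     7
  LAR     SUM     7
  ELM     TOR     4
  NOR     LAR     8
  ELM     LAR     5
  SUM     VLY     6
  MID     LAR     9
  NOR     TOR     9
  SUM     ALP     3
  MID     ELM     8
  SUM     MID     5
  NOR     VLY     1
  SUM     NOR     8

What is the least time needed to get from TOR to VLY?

9 min

Running Dijkstra from TOR:
TOR: 0
SUM: 3  (via TOR)
ELM: 4  (via TOR)
ALP: 5  (via ELM)
MID: 8  (via SUM)
VLY: 9  (via SUM)
Shortest route: TOR → SUM → VLY = 9 min.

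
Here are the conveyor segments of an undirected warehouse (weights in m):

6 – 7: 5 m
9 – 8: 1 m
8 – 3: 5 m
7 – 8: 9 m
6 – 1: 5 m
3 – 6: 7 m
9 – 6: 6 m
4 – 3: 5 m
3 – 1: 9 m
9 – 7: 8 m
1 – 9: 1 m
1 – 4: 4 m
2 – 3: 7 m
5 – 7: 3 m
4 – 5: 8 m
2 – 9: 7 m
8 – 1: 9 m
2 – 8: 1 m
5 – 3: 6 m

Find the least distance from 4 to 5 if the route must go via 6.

Shortest 4→6: 4–1–6 = 9
Best 6 to 5: 6–7–5 costing 8
Total via 6: 9 + 8 = 17 m.

17 m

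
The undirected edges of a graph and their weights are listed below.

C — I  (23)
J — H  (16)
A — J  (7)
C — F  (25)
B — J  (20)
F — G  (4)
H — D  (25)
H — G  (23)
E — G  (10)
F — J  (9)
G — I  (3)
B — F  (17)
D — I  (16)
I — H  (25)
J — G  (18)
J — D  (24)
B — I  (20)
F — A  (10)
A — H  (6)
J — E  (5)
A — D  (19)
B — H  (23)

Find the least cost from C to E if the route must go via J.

39

Shortest C→J: C → F → J = 34
Shortest J→E: J → E = 5
Total via J: 34 + 5 = 39.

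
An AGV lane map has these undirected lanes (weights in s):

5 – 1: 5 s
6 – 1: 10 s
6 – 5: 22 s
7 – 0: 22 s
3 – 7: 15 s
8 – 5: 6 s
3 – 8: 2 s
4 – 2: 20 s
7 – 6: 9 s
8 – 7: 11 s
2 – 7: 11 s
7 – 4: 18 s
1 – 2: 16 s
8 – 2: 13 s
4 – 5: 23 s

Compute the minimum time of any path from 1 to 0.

41 s

Candidate routes:
1 - 2 - 7 - 0: 16+11+22 = 49
1 - 6 - 7 - 0: 10+9+22 = 41
1 - 5 - 8 - 7 - 0: 5+6+11+22 = 44
1 - 5 - 8 - 3 - 7 - 0: 5+6+2+15+22 = 50
Cheapest is 1 - 6 - 7 - 0 at 41 s.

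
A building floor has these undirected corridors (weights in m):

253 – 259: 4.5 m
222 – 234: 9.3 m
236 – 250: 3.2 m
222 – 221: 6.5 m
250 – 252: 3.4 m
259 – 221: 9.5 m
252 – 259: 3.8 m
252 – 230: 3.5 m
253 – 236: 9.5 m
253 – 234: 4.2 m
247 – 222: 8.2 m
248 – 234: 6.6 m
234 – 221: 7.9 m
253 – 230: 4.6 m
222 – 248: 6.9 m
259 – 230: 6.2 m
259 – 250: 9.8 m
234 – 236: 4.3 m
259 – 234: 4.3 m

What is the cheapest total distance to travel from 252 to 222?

17.4 m

Compare a few routes:
252–259–221–222: 3.8+9.5+6.5 = 19.8
252–259–234–222: 3.8+4.3+9.3 = 17.4
Cheapest is 252–259–234–222 at 17.4 m.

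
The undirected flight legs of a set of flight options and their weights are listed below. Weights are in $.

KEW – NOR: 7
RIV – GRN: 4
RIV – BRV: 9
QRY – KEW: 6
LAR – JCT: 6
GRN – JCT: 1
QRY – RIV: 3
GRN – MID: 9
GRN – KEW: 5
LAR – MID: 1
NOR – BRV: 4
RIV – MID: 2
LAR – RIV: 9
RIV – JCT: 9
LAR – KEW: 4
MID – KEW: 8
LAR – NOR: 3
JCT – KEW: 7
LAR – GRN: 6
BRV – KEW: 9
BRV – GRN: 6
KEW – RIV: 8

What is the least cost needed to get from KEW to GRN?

$5

Compare a few routes:
KEW → GRN: 5 = 5
KEW → LAR → JCT → GRN: 4+6+1 = 11
KEW → LAR → GRN: 4+6 = 10
KEW → JCT → GRN: 7+1 = 8
The minimum is $5 via KEW → GRN.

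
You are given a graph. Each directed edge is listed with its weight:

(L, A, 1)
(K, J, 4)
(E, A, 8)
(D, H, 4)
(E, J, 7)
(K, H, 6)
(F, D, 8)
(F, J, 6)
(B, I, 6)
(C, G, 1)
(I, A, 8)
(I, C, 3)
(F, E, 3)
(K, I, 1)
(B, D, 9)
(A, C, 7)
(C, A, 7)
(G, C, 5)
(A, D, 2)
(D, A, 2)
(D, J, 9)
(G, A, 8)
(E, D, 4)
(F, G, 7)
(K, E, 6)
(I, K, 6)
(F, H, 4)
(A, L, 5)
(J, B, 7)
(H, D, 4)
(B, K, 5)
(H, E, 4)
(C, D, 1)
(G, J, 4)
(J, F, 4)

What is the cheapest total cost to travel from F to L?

Compare a few routes:
F → E → D → A → L: 3+4+2+5 = 14
F → H → D → A → L: 4+4+2+5 = 15
F → D → A → L: 8+2+5 = 15
F → E → A → L: 3+8+5 = 16
Cheapest is F → E → D → A → L at 14.

14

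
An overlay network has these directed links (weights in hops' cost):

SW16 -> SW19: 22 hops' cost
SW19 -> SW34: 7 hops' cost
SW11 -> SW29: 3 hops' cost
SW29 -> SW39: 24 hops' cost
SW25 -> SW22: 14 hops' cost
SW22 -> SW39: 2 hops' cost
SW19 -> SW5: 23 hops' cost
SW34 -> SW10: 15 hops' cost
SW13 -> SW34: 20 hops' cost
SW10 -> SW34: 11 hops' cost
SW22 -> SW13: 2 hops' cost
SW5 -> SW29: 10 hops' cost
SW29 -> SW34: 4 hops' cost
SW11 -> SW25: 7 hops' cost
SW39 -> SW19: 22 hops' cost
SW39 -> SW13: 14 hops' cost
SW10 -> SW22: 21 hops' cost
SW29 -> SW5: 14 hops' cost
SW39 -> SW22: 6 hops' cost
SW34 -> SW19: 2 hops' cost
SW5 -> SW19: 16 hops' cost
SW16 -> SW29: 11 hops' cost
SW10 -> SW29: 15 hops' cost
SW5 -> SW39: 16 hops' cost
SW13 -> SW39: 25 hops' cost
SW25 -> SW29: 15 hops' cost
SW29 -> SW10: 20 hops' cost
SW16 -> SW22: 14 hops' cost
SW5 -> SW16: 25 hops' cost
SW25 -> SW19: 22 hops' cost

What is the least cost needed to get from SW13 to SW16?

70 hops' cost

Compare a few routes:
SW13 - SW39 - SW19 - SW5 - SW16: 25+22+23+25 = 95
SW13 - SW34 - SW10 - SW29 - SW5 - SW16: 20+15+15+14+25 = 89
SW13 - SW34 - SW19 - SW5 - SW16: 20+2+23+25 = 70
The minimum is 70 hops' cost via SW13 - SW34 - SW19 - SW5 - SW16.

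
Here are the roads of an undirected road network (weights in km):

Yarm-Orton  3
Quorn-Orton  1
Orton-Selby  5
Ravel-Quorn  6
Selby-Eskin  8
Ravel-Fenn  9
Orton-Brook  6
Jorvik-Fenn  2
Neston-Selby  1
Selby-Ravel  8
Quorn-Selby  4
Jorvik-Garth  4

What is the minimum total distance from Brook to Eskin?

19 km

Compare a few routes:
Brook - Orton - Selby - Eskin: 6+5+8 = 19
Brook - Orton - Quorn - Ravel - Selby - Eskin: 6+1+6+8+8 = 29
Cheapest is Brook - Orton - Selby - Eskin at 19 km.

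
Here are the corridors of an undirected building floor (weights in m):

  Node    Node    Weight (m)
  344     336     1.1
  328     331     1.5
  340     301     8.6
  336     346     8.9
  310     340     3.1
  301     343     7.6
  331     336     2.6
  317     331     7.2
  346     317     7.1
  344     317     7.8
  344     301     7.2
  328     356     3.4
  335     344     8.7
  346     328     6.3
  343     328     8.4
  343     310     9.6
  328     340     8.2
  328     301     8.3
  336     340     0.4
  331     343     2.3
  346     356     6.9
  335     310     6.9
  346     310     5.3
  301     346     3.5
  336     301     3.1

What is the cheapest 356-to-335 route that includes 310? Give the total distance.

17.9 m

Best 356 to 310: 356 → 328 → 331 → 336 → 340 → 310 costing 11
Shortest 310→335: 310 → 335 = 6.9
Total via 310: 11 + 6.9 = 17.9 m.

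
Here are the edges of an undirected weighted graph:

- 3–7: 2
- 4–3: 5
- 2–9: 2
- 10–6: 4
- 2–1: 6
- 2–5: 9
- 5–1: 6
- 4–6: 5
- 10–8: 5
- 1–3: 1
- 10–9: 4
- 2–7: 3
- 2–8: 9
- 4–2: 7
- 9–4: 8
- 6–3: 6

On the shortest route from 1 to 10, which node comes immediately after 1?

Candidate routes:
1 - 3 - 6 - 10: 1+6+4 = 11
1 - 3 - 4 - 6 - 10: 1+5+5+4 = 15
1 - 3 - 7 - 2 - 9 - 10: 1+2+3+2+4 = 12
1 - 2 - 9 - 10: 6+2+4 = 12
Cheapest is 1 - 3 - 6 - 10 at 11.
So from 1 the first move is to 3.

3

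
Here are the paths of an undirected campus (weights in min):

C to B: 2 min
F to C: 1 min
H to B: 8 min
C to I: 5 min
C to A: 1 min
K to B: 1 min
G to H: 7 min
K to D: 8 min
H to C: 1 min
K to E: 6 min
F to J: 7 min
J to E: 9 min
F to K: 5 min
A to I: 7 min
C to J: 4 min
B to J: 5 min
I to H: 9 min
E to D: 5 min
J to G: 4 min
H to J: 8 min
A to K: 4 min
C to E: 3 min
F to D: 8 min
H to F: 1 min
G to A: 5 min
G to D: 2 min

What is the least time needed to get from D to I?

13 min

Running Dijkstra from D:
D: 0
G: 2  (via D)
E: 5  (via D)
J: 6  (via G)
A: 7  (via G)
C: 8  (via E)
F: 8  (via D)
K: 8  (via D)
B: 9  (via K)
H: 9  (via G)
I: 13  (via C)
Shortest route: D → E → C → I = 13 min.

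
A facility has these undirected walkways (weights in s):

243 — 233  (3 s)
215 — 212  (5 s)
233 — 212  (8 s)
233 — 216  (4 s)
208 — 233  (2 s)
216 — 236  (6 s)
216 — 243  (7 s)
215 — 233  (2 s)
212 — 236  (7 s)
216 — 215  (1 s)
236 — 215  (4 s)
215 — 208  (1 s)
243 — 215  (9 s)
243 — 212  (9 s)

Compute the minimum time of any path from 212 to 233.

7 s

Compare a few routes:
212–215–233: 5+2 = 7
212–233: 8 = 8
Cheapest is 212–215–233 at 7 s.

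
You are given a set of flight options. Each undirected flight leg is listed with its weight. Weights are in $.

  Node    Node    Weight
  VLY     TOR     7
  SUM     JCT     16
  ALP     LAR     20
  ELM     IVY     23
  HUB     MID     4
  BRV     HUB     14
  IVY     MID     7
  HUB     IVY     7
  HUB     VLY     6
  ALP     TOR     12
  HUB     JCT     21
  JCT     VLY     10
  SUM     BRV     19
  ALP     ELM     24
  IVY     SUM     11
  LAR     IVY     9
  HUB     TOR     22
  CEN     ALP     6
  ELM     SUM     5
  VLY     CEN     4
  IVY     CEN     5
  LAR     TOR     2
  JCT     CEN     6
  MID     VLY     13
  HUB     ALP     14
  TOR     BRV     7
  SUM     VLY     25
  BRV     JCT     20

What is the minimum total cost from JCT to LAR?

$19

Settle nodes by increasing distance from JCT:
JCT: 0
CEN: 6  (via JCT)
VLY: 10  (via JCT)
IVY: 11  (via CEN)
ALP: 12  (via CEN)
SUM: 16  (via JCT)
HUB: 16  (via VLY)
TOR: 17  (via VLY)
MID: 18  (via IVY)
LAR: 19  (via TOR)
Shortest route: JCT → VLY → TOR → LAR = $19.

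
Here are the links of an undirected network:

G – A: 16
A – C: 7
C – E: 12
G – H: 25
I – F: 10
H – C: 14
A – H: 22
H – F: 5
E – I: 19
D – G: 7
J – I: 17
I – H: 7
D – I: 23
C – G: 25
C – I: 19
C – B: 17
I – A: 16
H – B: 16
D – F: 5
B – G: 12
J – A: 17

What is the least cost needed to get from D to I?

Enumerating some paths:
D → F → I: 5+10 = 15
D → I: 23 = 23
D → F → H → I: 5+5+7 = 17
The minimum is 15 via D → F → I.

15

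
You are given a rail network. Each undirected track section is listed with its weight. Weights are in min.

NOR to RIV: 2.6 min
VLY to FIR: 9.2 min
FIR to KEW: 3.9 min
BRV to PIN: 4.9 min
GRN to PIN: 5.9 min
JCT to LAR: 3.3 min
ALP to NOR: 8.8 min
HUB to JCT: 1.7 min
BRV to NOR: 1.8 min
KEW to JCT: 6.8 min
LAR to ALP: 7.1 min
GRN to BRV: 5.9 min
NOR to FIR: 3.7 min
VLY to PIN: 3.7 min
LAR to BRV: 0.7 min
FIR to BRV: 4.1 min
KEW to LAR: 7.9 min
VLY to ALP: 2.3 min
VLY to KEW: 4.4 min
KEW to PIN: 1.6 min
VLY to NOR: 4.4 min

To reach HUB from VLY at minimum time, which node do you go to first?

Candidate routes:
VLY–KEW–JCT–HUB: 4.4+6.8+1.7 = 12.9
VLY–PIN–KEW–JCT–HUB: 3.7+1.6+6.8+1.7 = 13.8
VLY–NOR–BRV–LAR–JCT–HUB: 4.4+1.8+0.7+3.3+1.7 = 11.9
The minimum is 11.9 min via VLY–NOR–BRV–LAR–JCT–HUB.
So from VLY the first move is to NOR.

NOR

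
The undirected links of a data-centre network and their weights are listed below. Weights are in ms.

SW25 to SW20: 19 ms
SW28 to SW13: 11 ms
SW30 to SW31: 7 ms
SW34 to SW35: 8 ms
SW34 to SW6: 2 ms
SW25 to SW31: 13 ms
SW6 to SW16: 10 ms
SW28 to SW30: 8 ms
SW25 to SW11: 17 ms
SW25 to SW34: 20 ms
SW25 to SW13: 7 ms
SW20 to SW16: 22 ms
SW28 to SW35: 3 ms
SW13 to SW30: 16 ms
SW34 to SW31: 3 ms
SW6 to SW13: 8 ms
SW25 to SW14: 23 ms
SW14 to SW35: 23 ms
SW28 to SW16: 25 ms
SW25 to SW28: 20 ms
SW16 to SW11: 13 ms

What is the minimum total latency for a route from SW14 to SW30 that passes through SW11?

Best SW14 to SW11: SW14 → SW25 → SW11 costing 40
Shortest SW11→SW30: SW11 → SW16 → SW6 → SW34 → SW31 → SW30 = 35
Total via SW11: 40 + 35 = 75 ms.

75 ms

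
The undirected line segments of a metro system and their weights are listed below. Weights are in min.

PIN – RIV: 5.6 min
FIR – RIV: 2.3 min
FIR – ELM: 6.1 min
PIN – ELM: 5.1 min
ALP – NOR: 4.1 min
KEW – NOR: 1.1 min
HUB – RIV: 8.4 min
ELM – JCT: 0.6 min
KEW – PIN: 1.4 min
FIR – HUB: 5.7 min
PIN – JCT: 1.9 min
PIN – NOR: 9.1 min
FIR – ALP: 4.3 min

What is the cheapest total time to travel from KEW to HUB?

Running Dijkstra from KEW:
KEW: 0
NOR: 1.1  (via KEW)
PIN: 1.4  (via KEW)
JCT: 3.3  (via PIN)
ELM: 3.9  (via JCT)
ALP: 5.2  (via NOR)
RIV: 7  (via PIN)
FIR: 9.3  (via RIV)
HUB: 15  (via FIR)
Shortest route: KEW–PIN–RIV–FIR–HUB = 15 min.

15 min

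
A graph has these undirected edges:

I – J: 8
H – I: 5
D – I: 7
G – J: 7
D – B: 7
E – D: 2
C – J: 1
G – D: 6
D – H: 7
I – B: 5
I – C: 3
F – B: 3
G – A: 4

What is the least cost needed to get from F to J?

Shortest distances from F:
F: 0
B: 3  (via F)
I: 8  (via B)
D: 10  (via B)
C: 11  (via I)
E: 12  (via D)
J: 12  (via C)
Shortest route: F–B–I–C–J = 12.

12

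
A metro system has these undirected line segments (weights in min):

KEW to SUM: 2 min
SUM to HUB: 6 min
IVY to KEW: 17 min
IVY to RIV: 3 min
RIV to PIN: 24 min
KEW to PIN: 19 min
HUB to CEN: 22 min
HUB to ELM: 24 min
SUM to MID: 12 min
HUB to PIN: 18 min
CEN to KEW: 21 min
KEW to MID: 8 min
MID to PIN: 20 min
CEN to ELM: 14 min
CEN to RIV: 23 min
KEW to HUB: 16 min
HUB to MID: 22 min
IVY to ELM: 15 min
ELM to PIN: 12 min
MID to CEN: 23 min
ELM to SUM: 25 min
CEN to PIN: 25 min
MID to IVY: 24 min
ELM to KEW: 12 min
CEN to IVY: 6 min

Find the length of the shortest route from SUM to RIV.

Enumerating some paths:
SUM → KEW → ELM → IVY → RIV: 2+12+15+3 = 32
SUM → KEW → IVY → RIV: 2+17+3 = 22
Cheapest is SUM → KEW → IVY → RIV at 22 min.

22 min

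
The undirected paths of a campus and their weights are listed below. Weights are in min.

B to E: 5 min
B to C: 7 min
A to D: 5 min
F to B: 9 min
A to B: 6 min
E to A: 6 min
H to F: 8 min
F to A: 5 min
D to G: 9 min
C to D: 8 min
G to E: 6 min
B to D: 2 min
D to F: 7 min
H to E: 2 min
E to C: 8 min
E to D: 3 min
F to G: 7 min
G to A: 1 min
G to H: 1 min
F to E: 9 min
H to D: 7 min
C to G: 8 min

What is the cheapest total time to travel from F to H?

7 min

Compare a few routes:
F → G → H: 7+1 = 8
F → H: 8 = 8
F → A → G → H: 5+1+1 = 7
F → E → H: 9+2 = 11
Cheapest is F → A → G → H at 7 min.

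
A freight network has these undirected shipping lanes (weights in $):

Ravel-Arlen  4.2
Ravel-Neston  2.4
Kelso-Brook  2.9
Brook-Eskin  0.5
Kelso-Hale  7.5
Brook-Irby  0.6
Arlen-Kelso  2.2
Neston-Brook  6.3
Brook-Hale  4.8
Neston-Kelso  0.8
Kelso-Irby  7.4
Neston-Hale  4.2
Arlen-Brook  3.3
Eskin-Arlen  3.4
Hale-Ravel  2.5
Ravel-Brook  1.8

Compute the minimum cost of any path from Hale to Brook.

$4.3

Compare a few routes:
Hale → Brook: 4.8 = 4.8
Hale → Ravel → Brook: 2.5+1.8 = 4.3
The minimum is $4.3 via Hale → Ravel → Brook.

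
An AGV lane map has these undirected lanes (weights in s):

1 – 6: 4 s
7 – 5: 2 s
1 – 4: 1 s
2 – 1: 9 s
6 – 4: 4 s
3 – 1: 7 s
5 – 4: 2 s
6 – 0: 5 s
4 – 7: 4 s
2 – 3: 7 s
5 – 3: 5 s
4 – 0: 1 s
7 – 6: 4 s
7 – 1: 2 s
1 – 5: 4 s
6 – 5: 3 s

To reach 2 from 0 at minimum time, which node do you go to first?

4

Candidate routes:
0 - 4 - 1 - 3 - 2: 1+1+7+7 = 16
0 - 4 - 5 - 7 - 1 - 2: 1+2+2+2+9 = 16
0 - 4 - 5 - 3 - 2: 1+2+5+7 = 15
0 - 4 - 1 - 2: 1+1+9 = 11
The minimum is 11 s via 0 - 4 - 1 - 2.
So from 0 the first move is to 4.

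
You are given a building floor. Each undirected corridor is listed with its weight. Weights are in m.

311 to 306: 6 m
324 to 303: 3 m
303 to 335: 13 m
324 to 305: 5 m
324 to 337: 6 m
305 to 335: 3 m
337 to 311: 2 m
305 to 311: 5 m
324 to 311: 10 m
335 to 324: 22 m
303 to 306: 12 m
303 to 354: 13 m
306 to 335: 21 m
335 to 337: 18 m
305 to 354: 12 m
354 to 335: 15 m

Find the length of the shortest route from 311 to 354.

17 m

Shortest distances from 311:
311: 0
337: 2  (via 311)
305: 5  (via 311)
306: 6  (via 311)
324: 8  (via 337)
335: 8  (via 305)
303: 11  (via 324)
354: 17  (via 305)
Shortest route: 311 → 305 → 354 = 17 m.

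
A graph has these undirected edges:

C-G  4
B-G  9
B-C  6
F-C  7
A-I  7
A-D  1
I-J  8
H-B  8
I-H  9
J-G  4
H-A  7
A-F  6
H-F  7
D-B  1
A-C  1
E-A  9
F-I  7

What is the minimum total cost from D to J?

Candidate routes:
D–A–C–G–J: 1+1+4+4 = 10
D–A–I–J: 1+7+8 = 16
D–B–C–G–J: 1+6+4+4 = 15
D–B–G–J: 1+9+4 = 14
Cheapest is D–A–C–G–J at 10.

10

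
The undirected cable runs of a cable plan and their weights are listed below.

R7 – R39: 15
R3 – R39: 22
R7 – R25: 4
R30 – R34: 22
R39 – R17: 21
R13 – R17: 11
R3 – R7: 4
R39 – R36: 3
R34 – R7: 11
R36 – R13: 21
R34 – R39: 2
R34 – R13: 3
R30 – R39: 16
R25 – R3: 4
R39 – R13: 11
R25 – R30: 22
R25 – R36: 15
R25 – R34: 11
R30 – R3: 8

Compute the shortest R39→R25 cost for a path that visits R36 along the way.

Best R39 to R36: R39–R36 costing 3
Shortest R36→R25: R36–R25 = 15
Total via R36: 3 + 15 = 18.

18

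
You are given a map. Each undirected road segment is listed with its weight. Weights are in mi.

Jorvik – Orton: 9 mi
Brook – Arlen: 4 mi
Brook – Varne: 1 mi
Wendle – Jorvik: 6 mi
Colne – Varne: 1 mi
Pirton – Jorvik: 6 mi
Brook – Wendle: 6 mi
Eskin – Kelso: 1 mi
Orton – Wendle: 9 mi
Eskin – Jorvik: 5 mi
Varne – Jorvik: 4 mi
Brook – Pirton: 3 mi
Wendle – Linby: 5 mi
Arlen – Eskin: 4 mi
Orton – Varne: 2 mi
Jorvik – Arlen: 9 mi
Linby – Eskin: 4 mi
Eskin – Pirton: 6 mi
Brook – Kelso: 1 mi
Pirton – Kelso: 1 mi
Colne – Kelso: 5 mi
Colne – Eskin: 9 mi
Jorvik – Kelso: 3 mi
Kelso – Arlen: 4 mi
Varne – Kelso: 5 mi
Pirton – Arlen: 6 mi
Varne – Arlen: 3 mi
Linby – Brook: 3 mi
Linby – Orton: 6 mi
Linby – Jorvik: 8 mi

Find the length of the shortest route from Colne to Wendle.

8 mi

Enumerating some paths:
Colne → Varne → Jorvik → Wendle: 1+4+6 = 11
Colne → Varne → Brook → Linby → Wendle: 1+1+3+5 = 10
Colne → Varne → Brook → Wendle: 1+1+6 = 8
Cheapest is Colne → Varne → Brook → Wendle at 8 mi.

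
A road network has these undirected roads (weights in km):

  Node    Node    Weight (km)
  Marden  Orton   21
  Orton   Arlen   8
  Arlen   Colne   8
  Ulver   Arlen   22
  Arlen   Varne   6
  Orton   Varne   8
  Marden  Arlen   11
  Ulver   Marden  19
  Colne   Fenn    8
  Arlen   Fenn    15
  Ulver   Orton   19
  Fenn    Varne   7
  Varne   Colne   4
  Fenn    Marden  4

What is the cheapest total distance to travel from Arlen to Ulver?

Candidate routes:
Arlen - Marden - Ulver: 11+19 = 30
Arlen - Ulver: 22 = 22
Arlen - Orton - Ulver: 8+19 = 27
The minimum is 22 km via Arlen - Ulver.

22 km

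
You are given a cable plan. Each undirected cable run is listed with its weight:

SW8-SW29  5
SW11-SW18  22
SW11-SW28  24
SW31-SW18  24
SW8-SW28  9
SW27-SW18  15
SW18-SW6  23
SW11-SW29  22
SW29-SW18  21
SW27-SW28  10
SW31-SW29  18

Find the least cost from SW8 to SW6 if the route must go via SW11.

Best SW8 to SW11: SW8 → SW29 → SW11 costing 27
Best SW11 to SW6: SW11 → SW18 → SW6 costing 45
Total via SW11: 27 + 45 = 72.

72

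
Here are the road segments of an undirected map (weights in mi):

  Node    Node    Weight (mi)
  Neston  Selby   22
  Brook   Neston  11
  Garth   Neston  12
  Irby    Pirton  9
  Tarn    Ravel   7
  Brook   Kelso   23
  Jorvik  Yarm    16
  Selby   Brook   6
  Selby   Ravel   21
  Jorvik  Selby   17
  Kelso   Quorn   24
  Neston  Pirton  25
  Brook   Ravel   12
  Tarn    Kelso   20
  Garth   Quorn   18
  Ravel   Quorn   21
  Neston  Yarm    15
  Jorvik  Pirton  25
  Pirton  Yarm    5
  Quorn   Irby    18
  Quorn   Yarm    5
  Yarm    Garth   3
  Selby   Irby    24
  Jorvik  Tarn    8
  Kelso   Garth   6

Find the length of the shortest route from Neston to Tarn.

Enumerating some paths:
Neston → Yarm → Jorvik → Tarn: 15+16+8 = 39
Neston → Brook → Ravel → Tarn: 11+12+7 = 30
Neston → Garth → Yarm → Jorvik → Tarn: 12+3+16+8 = 39
Neston → Garth → Kelso → Tarn: 12+6+20 = 38
Cheapest is Neston → Brook → Ravel → Tarn at 30 mi.

30 mi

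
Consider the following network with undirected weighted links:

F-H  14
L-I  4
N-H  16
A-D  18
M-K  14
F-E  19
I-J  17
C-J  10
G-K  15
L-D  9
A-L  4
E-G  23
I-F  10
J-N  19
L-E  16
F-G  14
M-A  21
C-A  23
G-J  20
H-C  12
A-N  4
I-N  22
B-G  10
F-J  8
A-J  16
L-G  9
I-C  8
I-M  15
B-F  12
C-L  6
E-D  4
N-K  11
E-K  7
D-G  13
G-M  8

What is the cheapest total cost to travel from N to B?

27

Candidate routes:
N - A - L - I - F - B: 4+4+4+10+12 = 34
N - K - G - B: 11+15+10 = 36
N - J - F - B: 19+8+12 = 39
N - A - L - G - B: 4+4+9+10 = 27
Cheapest is N - A - L - G - B at 27.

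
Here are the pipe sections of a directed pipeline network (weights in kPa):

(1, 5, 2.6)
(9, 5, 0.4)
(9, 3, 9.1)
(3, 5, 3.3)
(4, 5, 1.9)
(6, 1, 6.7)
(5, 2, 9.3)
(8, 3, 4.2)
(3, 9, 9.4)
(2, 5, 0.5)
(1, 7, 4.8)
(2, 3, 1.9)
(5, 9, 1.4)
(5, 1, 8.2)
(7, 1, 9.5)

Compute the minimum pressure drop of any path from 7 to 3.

22.6 kPa

Compare a few routes:
7 → 1 → 5 → 2 → 3: 9.5+2.6+9.3+1.9 = 23.3
7 → 1 → 5 → 9 → 3: 9.5+2.6+1.4+9.1 = 22.6
The minimum is 22.6 kPa via 7 → 1 → 5 → 9 → 3.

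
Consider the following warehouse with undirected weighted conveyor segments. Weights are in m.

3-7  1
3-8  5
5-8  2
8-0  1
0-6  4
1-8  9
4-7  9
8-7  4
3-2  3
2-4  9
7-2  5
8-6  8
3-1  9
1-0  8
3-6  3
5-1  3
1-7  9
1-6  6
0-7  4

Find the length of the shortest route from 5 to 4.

15 m

Running Dijkstra from 5:
5: 0
8: 2  (via 5)
0: 3  (via 8)
1: 3  (via 5)
7: 6  (via 8)
3: 7  (via 8)
6: 7  (via 0)
2: 10  (via 3)
4: 15  (via 7)
Shortest route: 5 → 8 → 7 → 4 = 15 m.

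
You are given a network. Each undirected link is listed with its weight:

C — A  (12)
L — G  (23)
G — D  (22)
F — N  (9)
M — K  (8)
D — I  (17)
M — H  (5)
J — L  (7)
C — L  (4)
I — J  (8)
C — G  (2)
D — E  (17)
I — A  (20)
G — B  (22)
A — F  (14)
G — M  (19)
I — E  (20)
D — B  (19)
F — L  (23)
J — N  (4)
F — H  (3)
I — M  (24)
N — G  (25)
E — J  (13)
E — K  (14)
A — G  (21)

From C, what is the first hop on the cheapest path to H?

Candidate routes:
C–L–J–N–F–H: 4+7+4+9+3 = 27
C–G–M–H: 2+19+5 = 26
The minimum is 26 via C–G–M–H.
So from C the first move is to G.

G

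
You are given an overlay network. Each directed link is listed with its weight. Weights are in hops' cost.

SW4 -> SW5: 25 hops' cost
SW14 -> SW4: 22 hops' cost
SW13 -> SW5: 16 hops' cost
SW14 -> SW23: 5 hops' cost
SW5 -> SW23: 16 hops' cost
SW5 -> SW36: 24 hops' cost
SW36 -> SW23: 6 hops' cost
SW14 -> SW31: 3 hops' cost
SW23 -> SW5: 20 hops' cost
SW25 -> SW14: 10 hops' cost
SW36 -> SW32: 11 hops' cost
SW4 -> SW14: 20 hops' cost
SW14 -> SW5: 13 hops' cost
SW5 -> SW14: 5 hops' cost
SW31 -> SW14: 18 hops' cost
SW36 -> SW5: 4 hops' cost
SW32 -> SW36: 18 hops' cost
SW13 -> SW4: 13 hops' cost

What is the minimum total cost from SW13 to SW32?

Candidate routes:
SW13 - SW5 - SW36 - SW32: 16+24+11 = 51
SW13 - SW4 - SW14 - SW5 - SW36 - SW32: 13+20+13+24+11 = 81
SW13 - SW4 - SW14 - SW23 - SW5 - SW36 - SW32: 13+20+5+20+24+11 = 93
SW13 - SW4 - SW5 - SW36 - SW32: 13+25+24+11 = 73
Cheapest is SW13 - SW5 - SW36 - SW32 at 51 hops' cost.

51 hops' cost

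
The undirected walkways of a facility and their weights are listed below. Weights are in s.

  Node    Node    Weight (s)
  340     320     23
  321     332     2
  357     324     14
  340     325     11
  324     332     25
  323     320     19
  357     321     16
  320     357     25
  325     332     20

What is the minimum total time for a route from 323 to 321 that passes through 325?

75 s

Best 323 to 325: 323 → 320 → 340 → 325 costing 53
Shortest 325→321: 325 → 332 → 321 = 22
Total via 325: 53 + 22 = 75 s.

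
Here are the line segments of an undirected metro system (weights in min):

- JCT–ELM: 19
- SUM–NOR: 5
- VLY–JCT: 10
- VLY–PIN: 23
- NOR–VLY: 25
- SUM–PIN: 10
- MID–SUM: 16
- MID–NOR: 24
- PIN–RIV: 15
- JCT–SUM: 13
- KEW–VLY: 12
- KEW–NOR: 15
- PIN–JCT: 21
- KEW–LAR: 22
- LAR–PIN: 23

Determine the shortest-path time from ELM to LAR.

63 min

Settle nodes by increasing distance from ELM:
ELM: 0
JCT: 19  (via ELM)
VLY: 29  (via JCT)
SUM: 32  (via JCT)
NOR: 37  (via SUM)
PIN: 40  (via JCT)
KEW: 41  (via VLY)
MID: 48  (via SUM)
RIV: 55  (via PIN)
LAR: 63  (via PIN)
Shortest route: ELM → JCT → PIN → LAR = 63 min.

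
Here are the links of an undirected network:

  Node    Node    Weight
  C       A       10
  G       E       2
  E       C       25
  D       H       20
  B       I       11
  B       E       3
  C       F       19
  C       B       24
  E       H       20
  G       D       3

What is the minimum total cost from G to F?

46

Compare a few routes:
G - E - C - F: 2+25+19 = 46
G - E - B - C - F: 2+3+24+19 = 48
G - D - H - E - C - F: 3+20+20+25+19 = 87
Cheapest is G - E - C - F at 46.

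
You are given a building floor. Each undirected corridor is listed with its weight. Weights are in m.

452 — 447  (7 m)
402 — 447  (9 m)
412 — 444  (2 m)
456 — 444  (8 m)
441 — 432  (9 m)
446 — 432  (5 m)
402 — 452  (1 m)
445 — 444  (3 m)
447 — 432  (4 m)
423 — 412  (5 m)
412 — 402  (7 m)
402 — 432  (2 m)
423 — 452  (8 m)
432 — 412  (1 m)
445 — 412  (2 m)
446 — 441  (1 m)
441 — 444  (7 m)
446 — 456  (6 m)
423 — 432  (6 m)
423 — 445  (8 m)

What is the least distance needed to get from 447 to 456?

15 m

Compare a few routes:
447–432–412–444–456: 4+1+2+8 = 15
447–452–402–432–446–456: 7+1+2+5+6 = 21
447–432–412–445–444–456: 4+1+2+3+8 = 18
447–432–441–446–456: 4+9+1+6 = 20
The minimum is 15 m via 447–432–412–444–456.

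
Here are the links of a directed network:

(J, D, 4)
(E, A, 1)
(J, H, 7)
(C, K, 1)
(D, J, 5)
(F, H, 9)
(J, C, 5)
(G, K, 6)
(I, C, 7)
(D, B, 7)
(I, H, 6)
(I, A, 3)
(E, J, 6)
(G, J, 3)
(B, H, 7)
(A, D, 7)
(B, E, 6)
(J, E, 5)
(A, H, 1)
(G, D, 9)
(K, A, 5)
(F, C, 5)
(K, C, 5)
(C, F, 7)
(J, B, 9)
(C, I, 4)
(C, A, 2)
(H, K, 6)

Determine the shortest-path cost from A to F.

19

Enumerating some paths:
A - D - J - C - F: 7+5+5+7 = 24
A - H - K - C - F: 1+6+5+7 = 19
Cheapest is A - H - K - C - F at 19.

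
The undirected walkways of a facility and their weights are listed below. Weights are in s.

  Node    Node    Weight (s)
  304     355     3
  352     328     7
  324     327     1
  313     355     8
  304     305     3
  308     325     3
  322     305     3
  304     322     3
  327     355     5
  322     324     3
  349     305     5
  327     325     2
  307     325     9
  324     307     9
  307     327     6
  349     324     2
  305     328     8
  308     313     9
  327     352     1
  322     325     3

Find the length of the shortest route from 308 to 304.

Enumerating some paths:
308–325–327–324–322–304: 3+2+1+3+3 = 12
308–325–322–305–304: 3+3+3+3 = 12
308–325–322–304: 3+3+3 = 9
Cheapest is 308–325–322–304 at 9 s.

9 s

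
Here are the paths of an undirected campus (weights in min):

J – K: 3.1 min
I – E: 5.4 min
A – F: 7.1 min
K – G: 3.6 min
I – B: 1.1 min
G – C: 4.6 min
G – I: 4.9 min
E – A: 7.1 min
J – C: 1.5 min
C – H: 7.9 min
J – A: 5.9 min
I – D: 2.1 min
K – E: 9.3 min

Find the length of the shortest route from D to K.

10.6 min

Enumerating some paths:
D - I - G - K: 2.1+4.9+3.6 = 10.6
D - I - G - C - J - K: 2.1+4.9+4.6+1.5+3.1 = 16.2
Cheapest is D - I - G - K at 10.6 min.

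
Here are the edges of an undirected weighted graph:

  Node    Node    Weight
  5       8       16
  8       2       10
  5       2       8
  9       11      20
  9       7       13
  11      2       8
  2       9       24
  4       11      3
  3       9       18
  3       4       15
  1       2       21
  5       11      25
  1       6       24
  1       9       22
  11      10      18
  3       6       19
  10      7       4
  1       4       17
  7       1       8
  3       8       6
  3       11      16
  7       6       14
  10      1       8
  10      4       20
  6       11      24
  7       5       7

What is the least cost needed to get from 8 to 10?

Enumerating some paths:
8 - 2 - 5 - 7 - 10: 10+8+7+4 = 29
8 - 5 - 7 - 10: 16+7+4 = 27
The minimum is 27 via 8 - 5 - 7 - 10.

27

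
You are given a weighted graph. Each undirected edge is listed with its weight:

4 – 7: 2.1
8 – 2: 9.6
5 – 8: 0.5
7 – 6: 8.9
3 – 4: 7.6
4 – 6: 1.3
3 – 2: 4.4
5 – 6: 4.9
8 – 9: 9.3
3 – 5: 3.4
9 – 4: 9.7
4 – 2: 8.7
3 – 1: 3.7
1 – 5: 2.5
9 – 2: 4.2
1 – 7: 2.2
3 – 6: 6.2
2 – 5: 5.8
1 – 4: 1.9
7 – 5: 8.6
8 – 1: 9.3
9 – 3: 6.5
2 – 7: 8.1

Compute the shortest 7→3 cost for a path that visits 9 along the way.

18.3

Shortest 7→9: 7 → 4 → 9 = 11.8
Best 9 to 3: 9 → 3 costing 6.5
Total via 9: 11.8 + 6.5 = 18.3.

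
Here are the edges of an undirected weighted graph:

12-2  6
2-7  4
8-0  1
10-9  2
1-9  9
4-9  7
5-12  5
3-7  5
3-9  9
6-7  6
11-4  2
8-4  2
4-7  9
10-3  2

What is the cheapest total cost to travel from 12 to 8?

21

Enumerating some paths:
12 → 2 → 7 → 4 → 8: 6+4+9+2 = 21
12 → 2 → 7 → 3 → 10 → 9 → 4 → 8: 6+4+5+2+2+7+2 = 28
Cheapest is 12 → 2 → 7 → 4 → 8 at 21.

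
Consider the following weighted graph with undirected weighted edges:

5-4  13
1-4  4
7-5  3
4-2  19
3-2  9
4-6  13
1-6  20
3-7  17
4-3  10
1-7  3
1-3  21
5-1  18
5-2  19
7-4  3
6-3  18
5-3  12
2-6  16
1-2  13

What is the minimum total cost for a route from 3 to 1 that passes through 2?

22

Shortest 3→2: 3–2 = 9
Best 2 to 1: 2–1 costing 13
Total via 2: 9 + 13 = 22.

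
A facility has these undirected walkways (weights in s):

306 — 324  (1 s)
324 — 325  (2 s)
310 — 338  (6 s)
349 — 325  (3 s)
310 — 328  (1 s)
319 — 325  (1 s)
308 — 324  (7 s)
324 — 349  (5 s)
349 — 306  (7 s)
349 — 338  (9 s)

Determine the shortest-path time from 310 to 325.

Running Dijkstra from 310:
310: 0
328: 1  (via 310)
338: 6  (via 310)
349: 15  (via 338)
325: 18  (via 349)
Shortest route: 310 → 338 → 349 → 325 = 18 s.

18 s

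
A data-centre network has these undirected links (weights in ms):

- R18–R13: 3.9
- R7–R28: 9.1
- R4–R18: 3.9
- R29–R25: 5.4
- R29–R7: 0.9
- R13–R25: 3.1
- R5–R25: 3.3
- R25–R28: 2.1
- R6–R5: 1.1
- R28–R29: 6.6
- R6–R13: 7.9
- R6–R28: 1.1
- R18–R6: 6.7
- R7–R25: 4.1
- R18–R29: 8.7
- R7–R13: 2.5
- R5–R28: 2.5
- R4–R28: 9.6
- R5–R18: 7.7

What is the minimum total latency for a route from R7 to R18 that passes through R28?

Shortest R7→R28: R7–R25–R28 = 6.2
Best R28 to R18: R28–R6–R18 costing 7.8
Total via R28: 6.2 + 7.8 = 14 ms.

14 ms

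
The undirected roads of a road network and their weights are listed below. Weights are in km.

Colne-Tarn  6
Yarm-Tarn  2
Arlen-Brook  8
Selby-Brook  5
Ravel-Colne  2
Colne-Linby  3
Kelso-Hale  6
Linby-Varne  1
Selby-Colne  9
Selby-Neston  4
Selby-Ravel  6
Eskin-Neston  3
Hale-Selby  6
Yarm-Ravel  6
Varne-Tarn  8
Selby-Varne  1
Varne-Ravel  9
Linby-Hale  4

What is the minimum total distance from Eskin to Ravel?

13 km

Compare a few routes:
Eskin → Neston → Selby → Ravel: 3+4+6 = 13
Eskin → Neston → Selby → Varne → Linby → Colne → Ravel: 3+4+1+1+3+2 = 14
The minimum is 13 km via Eskin → Neston → Selby → Ravel.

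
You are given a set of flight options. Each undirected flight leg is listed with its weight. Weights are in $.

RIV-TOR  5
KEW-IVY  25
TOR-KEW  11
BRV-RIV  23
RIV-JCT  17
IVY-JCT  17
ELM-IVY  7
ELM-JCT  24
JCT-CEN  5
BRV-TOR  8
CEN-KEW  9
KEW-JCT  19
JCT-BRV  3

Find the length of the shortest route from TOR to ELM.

$35

Enumerating some paths:
TOR - KEW - IVY - ELM: 11+25+7 = 43
TOR - RIV - JCT - ELM: 5+17+24 = 46
TOR - BRV - JCT - ELM: 8+3+24 = 35
TOR - RIV - JCT - IVY - ELM: 5+17+17+7 = 46
Cheapest is TOR - BRV - JCT - ELM at $35.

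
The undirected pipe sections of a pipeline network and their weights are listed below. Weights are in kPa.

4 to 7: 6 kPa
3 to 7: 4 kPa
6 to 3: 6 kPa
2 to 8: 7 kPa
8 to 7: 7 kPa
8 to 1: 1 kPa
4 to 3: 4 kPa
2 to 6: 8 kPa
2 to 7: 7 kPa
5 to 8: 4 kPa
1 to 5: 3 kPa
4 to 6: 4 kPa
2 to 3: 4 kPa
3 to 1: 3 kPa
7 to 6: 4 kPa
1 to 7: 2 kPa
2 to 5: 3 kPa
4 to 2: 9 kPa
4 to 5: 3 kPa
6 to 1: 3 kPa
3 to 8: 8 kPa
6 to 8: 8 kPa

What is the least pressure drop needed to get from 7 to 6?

Candidate routes:
7–1–6: 2+3 = 5
7–6: 4 = 4
Cheapest is 7–6 at 4 kPa.

4 kPa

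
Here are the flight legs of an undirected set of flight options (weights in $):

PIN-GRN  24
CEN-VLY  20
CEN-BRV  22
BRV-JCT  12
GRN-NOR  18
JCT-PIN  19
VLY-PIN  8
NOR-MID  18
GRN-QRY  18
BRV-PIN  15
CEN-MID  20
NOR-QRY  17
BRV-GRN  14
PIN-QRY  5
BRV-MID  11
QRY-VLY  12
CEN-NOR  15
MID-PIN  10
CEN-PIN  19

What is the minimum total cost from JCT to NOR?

Enumerating some paths:
JCT - PIN - MID - NOR: 19+10+18 = 47
JCT - BRV - GRN - NOR: 12+14+18 = 44
JCT - BRV - MID - NOR: 12+11+18 = 41
JCT - BRV - PIN - QRY - NOR: 12+15+5+17 = 49
Cheapest is JCT - BRV - MID - NOR at $41.

$41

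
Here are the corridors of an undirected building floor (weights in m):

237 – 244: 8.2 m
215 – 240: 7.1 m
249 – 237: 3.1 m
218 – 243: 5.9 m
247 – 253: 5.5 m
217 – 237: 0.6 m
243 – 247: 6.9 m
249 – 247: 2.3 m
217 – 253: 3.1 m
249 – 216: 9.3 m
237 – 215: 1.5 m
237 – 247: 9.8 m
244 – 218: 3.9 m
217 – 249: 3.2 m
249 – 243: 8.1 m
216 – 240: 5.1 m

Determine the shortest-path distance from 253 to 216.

15.6 m

Enumerating some paths:
253 - 217 - 249 - 216: 3.1+3.2+9.3 = 15.6
253 - 217 - 237 - 249 - 216: 3.1+0.6+3.1+9.3 = 16.1
The minimum is 15.6 m via 253 - 217 - 249 - 216.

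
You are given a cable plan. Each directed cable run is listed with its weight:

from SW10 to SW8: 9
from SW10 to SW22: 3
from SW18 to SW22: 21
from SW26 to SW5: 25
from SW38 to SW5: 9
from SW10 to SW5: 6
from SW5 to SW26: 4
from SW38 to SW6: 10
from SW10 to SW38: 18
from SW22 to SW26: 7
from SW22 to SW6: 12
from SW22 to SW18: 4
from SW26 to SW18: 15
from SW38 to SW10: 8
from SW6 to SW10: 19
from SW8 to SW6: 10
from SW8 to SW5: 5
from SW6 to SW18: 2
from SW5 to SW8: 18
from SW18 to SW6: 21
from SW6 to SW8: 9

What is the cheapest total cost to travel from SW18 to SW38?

Running Dijkstra from SW18:
SW18: 0
SW6: 21  (via SW18)
SW22: 21  (via SW18)
SW26: 28  (via SW22)
SW8: 30  (via SW6)
SW5: 35  (via SW8)
SW10: 40  (via SW6)
SW38: 58  (via SW10)
Shortest route: SW18 → SW6 → SW10 → SW38 = 58.

58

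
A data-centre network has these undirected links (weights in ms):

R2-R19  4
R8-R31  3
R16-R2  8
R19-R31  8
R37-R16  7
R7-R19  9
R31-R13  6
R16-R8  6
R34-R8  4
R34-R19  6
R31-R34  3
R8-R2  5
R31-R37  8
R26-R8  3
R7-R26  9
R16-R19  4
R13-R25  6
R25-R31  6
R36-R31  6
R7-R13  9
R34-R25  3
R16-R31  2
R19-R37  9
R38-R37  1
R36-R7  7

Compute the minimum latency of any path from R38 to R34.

Candidate routes:
R38–R37–R16–R31–R34: 1+7+2+3 = 13
R38–R37–R31–R8–R34: 1+8+3+4 = 16
R38–R37–R31–R34: 1+8+3 = 12
Cheapest is R38–R37–R31–R34 at 12 ms.

12 ms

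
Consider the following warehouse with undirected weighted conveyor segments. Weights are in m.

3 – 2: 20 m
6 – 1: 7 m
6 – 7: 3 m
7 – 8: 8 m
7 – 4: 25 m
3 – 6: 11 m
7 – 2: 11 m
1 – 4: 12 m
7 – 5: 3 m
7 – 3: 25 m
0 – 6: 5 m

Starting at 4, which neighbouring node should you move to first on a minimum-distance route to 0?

Enumerating some paths:
4–1–6–0: 12+7+5 = 24
4–7–6–0: 25+3+5 = 33
The minimum is 24 m via 4–1–6–0.
So from 4 the first move is to 1.

1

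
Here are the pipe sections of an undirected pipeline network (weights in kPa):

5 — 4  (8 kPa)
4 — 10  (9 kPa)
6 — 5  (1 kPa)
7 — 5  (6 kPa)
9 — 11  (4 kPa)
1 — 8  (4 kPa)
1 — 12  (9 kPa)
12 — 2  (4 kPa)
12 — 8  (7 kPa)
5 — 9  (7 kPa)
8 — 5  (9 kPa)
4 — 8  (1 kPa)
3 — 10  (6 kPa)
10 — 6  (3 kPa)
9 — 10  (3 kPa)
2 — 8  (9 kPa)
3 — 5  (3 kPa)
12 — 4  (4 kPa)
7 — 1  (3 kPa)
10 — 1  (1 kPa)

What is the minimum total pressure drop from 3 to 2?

19 kPa

Enumerating some paths:
3–10–1–8–4–12–2: 6+1+4+1+4+4 = 20
3–5–4–12–2: 3+8+4+4 = 19
The minimum is 19 kPa via 3–5–4–12–2.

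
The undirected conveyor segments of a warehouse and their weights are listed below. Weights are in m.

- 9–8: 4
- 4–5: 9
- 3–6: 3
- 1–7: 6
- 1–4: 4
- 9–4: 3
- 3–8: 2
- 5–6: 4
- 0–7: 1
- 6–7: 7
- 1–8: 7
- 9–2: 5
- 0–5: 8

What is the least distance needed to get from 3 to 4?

Settle nodes by increasing distance from 3:
3: 0
8: 2  (via 3)
6: 3  (via 3)
9: 6  (via 8)
5: 7  (via 6)
1: 9  (via 8)
4: 9  (via 9)
Shortest route: 3–8–9–4 = 9 m.

9 m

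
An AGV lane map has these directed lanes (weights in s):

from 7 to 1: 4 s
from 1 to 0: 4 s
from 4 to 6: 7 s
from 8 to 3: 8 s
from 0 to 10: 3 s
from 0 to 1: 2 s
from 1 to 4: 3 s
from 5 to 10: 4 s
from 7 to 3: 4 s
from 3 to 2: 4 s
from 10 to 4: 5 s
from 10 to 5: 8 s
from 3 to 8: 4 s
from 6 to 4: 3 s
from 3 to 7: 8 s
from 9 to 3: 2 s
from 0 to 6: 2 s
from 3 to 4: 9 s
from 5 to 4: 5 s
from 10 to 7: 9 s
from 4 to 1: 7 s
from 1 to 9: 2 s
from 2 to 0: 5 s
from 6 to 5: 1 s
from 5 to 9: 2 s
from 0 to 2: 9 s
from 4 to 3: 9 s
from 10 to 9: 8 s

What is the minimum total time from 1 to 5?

7 s

Shortest distances from 1:
1: 0
9: 2  (via 1)
4: 3  (via 1)
0: 4  (via 1)
3: 4  (via 9)
6: 6  (via 0)
5: 7  (via 6)
Shortest route: 1–0–6–5 = 7 s.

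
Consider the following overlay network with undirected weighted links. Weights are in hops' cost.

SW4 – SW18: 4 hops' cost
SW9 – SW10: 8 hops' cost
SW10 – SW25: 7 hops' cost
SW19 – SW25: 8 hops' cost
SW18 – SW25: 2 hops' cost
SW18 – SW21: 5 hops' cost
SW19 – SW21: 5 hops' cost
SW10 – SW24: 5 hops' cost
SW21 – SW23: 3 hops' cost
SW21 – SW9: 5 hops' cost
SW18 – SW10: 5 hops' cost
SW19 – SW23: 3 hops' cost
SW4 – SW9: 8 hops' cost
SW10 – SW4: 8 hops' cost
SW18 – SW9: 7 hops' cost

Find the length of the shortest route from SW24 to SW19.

20 hops' cost

Shortest distances from SW24:
SW24: 0
SW10: 5  (via SW24)
SW18: 10  (via SW10)
SW25: 12  (via SW10)
SW9: 13  (via SW10)
SW4: 13  (via SW10)
SW21: 15  (via SW18)
SW23: 18  (via SW21)
SW19: 20  (via SW25)
Shortest route: SW24 → SW10 → SW25 → SW19 = 20 hops' cost.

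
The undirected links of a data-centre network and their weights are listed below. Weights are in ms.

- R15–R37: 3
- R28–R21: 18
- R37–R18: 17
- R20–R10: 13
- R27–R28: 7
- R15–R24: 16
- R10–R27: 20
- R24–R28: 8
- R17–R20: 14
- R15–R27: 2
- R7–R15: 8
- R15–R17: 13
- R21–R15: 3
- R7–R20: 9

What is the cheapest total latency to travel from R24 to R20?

33 ms

Shortest distances from R24:
R24: 0
R28: 8  (via R24)
R27: 15  (via R28)
R15: 16  (via R24)
R21: 19  (via R15)
R37: 19  (via R15)
R7: 24  (via R15)
R17: 29  (via R15)
R20: 33  (via R7)
Shortest route: R24 → R15 → R7 → R20 = 33 ms.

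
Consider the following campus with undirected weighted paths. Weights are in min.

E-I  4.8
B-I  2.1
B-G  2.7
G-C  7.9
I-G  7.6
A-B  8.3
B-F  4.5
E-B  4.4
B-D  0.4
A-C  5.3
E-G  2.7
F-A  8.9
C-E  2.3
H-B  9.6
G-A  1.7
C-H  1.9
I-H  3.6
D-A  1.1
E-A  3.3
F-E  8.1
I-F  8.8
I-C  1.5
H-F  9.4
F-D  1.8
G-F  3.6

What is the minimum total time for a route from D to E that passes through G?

5.5 min

Shortest D→G: D → A → G = 2.8
Best G to E: G → E costing 2.7
Total via G: 2.8 + 2.7 = 5.5 min.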